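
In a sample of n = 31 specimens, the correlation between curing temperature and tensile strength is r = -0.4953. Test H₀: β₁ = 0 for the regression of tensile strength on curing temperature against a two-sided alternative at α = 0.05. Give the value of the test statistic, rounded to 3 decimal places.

t = r·√(n − 2)/√(1 − r²) = -0.4953·√29/√0.754678 = -3.070.
df = n − 2 = 29.
Two-sided p ≈ 0.0046, which is < 0.05, so reject H₀.
There is evidence of a linear association between curing temperature and tensile strength.

t = -3.070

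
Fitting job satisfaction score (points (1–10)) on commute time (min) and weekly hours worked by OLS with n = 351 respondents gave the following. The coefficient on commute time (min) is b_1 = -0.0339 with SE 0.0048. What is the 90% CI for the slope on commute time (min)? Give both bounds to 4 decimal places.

(-0.0418, -0.0260)

df = n − k − 1 = 351 − 2 − 1 = 348.
t* = t_{0.05, 348} = 1.649244.
Margin = t* × SE = 1.649244 × 0.0048 = 0.007916.
CI: -0.0339 ± 0.007916 → (-0.0418, -0.0260).
With 90% confidence, each one-unit increase in commute time (min) is associated with a change of between -0.0418 and -0.0260 points (1–10) in job satisfaction score, holding the other predictors fixed.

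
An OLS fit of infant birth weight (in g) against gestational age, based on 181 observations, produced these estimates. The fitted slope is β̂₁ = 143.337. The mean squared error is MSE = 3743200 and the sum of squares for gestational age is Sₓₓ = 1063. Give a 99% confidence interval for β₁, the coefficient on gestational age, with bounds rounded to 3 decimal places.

SE(β̂₁) = √(MSE/Sₓₓ) = √(3.7432e+06/1063) = 59.341.
df = n − 2 = 179.
t* = t_{0.005, 179} = 2.603574.
Margin = t* × SE = 2.603574 × 59.341 = 154.49869.
CI: 143.337 ± 154.49869 → (-11.162, 297.836).
With 99% confidence, each one-unit increase in gestational age is associated with a change of between -11.162 and 297.836 g in infant birth weight.

(-11.162, 297.836)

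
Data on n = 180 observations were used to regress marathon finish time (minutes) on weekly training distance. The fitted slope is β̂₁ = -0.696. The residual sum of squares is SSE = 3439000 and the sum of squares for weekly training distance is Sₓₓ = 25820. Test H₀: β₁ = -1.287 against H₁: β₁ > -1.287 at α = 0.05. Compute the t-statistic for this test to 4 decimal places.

t = 0.6832

MSE = SSE/(n − 2) = 3439000/178 = 19320.2.
SE(β̂₁) = √(MSE/Sₓₓ) = √(19320.2/25820) = 0.865024.
t = (-0.696 − (-1.287)) / 0.865024 = 0.6832.
df = n − 2 = 178.
One-sided p ≈ 0.2477, which is ≥ 0.05, so fail to reject H₀.
The data do not give significant evidence that the true slope on weekly training distance exceeds -1.287 minutes per unit.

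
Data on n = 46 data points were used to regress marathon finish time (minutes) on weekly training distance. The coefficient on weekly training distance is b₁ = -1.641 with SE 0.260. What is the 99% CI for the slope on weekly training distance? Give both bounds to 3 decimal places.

df = n − 2 = 46 − 2 = 44.
t* = t_{0.005, 44} = 2.692278.
Margin = t* × SE = 2.692278 × 0.260 = 0.69999.
CI: -1.641 ± 0.69999 → (-2.341, -0.941).
With 99% confidence, each one-unit increase in weekly training distance is associated with a change of between -2.341 and -0.941 minutes in marathon finish time.

(-2.341, -0.941)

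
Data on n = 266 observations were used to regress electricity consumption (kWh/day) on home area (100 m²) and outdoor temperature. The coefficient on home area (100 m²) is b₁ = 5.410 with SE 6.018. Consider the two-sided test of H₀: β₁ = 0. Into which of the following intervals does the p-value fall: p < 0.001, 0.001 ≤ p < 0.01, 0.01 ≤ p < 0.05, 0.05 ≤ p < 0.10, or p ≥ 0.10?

t = 5.410 / 6.018 = 0.899.
df = n − k − 1 = 266 − 2 − 1 = 263.
Two-sided p = 2·P(T_{263} > |t|) ≈ 0.3695.
So p ≥ 0.10.

p ≥ 0.10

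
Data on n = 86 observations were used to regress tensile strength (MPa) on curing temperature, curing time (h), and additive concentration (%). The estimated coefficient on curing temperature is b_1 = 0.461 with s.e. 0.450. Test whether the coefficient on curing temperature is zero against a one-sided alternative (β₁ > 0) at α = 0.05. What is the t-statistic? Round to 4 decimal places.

t = 1.0244

H₀: β₁ = 0 vs H₁: β₁ > 0.
t = (b_1 − β₁⁰)/SE = 0.461 / 0.450 = 1.0244.
df = n − k − 1 = 86 − 3 − 1 = 82.
One-sided p ≈ 0.1543, which is ≥ 0.05, so fail to reject H₀.
The data do not give significant evidence that the true slope on curing temperature is positive, holding the other predictors fixed.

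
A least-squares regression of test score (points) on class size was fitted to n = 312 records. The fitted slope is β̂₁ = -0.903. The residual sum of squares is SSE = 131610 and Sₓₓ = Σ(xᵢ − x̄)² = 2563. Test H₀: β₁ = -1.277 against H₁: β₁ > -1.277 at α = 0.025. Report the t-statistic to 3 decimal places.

MSE = SSE/(n − 2) = 131610/310 = 424.548.
SE(β̂₁) = √(MSE/Sₓₓ) = √(424.548/2563) = 0.406995.
t = (-0.903 − (-1.277)) / 0.406995 = 0.919.
df = n − 2 = 310.
One-sided p ≈ 0.1794, which is ≥ 0.025, so fail to reject H₀.
The data do not give significant evidence that the true slope on class size exceeds -1.277 points per unit.

t = 0.919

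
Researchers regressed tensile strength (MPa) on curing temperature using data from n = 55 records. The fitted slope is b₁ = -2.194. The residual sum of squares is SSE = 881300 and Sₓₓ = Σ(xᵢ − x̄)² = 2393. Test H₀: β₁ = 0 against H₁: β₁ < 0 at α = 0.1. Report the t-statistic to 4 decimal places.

t = -0.8323

MSE = SSE/(n − 2) = 881300/53 = 16628.3.
SE(b₁) = √(MSE/Sₓₓ) = √(16628.3/2393) = 2.63604.
t = -2.194 / 2.63604 = -0.8323.
df = n − 2 = 53.
One-sided p ≈ 0.2045, which is ≥ 0.1, so fail to reject H₀.
The data do not give significant evidence that the true slope on curing temperature is negative.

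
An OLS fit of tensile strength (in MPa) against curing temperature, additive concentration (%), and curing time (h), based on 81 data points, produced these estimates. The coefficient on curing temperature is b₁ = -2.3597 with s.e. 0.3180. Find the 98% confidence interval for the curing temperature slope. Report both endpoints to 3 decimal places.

df = n − k − 1 = 81 − 3 − 1 = 77.
t* = t_{0.01, 77} = 2.375757.
Margin = t* × SE = 2.375757 × 0.3180 = 0.75549.
CI: -2.3597 ± 0.75549 → (-3.115, -1.604).
With 98% confidence, each one-unit increase in curing temperature is associated with a change of between -3.115 and -1.604 MPa in tensile strength, holding the other predictors fixed.

(-3.115, -1.604)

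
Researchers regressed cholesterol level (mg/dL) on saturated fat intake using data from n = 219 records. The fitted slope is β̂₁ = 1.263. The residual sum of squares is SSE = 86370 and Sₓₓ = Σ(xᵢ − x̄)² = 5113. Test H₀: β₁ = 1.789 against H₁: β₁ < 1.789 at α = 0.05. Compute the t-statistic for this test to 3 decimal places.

t = -1.885

MSE = SSE/(n − 2) = 86370/217 = 398.018.
SE(β̂₁) = √(MSE/Sₓₓ) = √(398.018/5113) = 0.279006.
t = (1.263 − 1.789) / 0.279006 = -1.885.
df = n − 2 = 217.
One-sided p ≈ 0.0304, which is < 0.05, so reject H₀.
There is evidence that the true slope on saturated fat intake is below 1.789 mg/dL per unit.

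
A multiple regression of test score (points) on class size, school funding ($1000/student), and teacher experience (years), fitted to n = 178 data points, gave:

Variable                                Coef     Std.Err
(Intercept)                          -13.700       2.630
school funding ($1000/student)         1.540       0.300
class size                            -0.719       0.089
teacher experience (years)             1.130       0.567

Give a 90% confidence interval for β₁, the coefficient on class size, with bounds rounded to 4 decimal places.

(-0.8662, -0.5718)

Read off: b = -0.719, SE = 0.089 for class size.
df = n − k − 1 = 178 − 3 − 1 = 174.
t* = t_{0.05, 174} = 1.653658.
Margin = t* × SE = 1.653658 × 0.089 = 0.147176.
CI: -0.719 ± 0.147176 → (-0.8662, -0.5718).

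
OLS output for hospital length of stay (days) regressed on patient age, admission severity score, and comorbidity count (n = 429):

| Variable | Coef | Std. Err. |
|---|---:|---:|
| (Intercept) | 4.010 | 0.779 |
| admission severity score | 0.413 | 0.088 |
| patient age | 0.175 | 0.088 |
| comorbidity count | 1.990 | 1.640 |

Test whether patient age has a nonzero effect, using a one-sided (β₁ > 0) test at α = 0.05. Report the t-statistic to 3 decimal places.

t = 1.989

Read off: b = 0.175, SE = 0.088 for patient age.
H₀: β₁ = 0 vs H₁: β₁ > 0.
t = 0.175 / 0.088 = 1.989.
df = n − k − 1 = 429 − 3 − 1 = 425.
One-sided p ≈ 0.0237, which is < 0.05, so reject H₀.
There is evidence that the true slope on patient age is positive, holding the other predictors fixed.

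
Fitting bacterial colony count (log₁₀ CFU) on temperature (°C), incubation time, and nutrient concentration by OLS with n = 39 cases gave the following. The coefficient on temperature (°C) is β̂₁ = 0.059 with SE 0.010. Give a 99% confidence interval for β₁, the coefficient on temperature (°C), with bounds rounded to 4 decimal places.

(0.0318, 0.0862)

df = n − k − 1 = 39 − 3 − 1 = 35.
t* = t_{0.005, 35} = 2.723806.
Margin = t* × SE = 2.723806 × 0.010 = 0.027238.
CI: 0.059 ± 0.027238 → (0.0318, 0.0862).
With 99% confidence, each one-unit increase in temperature (°C) is associated with a change of between 0.0318 and 0.0862 log₁₀ CFU in bacterial colony count, holding the other predictors fixed.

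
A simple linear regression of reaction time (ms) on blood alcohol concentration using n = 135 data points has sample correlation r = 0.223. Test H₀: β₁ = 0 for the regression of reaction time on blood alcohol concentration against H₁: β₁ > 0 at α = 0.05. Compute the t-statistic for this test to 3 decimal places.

t = 2.638

t = r·√(n − 2)/√(1 − r²) = 0.223·√133/√0.950271 = 2.638.
df = n − 2 = 133.
One-sided p ≈ 0.0047, which is < 0.05, so reject H₀.
There is evidence of a linear association between blood alcohol concentration and reaction time.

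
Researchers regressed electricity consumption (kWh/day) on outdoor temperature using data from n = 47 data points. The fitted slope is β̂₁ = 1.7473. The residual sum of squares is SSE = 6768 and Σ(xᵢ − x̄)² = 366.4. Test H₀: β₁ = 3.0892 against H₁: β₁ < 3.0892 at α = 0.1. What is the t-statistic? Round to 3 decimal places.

MSE = SSE/(n − 2) = 6768/45 = 150.4.
SE(β̂₁) = √(MSE/Sₓₓ) = √(150.4/366.4) = 0.640687.
t = (1.7473 − 3.0892) / 0.640687 = -2.094.
df = n − 2 = 45.
One-sided p ≈ 0.0209, which is < 0.1, so reject H₀.
There is evidence that the true slope on outdoor temperature is below 3.0892 kWh/day per unit.

t = -2.094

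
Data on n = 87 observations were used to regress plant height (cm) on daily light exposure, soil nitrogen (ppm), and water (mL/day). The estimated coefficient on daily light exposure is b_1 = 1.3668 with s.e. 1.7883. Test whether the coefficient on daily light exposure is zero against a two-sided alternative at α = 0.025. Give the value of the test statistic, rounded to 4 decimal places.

t = 0.7643

H₀: β₁ = 0 vs H₁: β₁ ≠ 0.
t = (b_1 − β₁⁰)/SE = 1.3668 / 1.7883 = 0.7643.
df = n − k − 1 = 87 − 3 − 1 = 83.
Two-sided p ≈ 0.4469, which is ≥ 0.025, so fail to reject H₀.
The data do not give significant evidence of an association between daily light exposure and plant height, after adjusting for the other predictors.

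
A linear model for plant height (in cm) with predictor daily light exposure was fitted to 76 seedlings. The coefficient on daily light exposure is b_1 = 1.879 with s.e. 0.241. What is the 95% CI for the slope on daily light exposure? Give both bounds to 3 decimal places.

(1.399, 2.359)

df = n − 2 = 76 − 2 = 74.
t* = t_{0.025, 74} = 1.992543.
Margin = t* × SE = 1.992543 × 0.241 = 0.48020.
CI: 1.879 ± 0.48020 → (1.399, 2.359).
With 95% confidence, each one-unit increase in daily light exposure is associated with a change of between 1.399 and 2.359 cm in plant height.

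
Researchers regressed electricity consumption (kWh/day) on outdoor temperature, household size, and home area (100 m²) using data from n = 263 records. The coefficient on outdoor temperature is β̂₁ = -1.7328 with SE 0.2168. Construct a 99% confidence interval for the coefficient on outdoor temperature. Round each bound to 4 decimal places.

(-2.2954, -1.1702)

df = n − k − 1 = 263 − 3 − 1 = 259.
t* = t_{0.005, 259} = 2.594945.
Margin = t* × SE = 2.594945 × 0.2168 = 0.562584.
CI: -1.7328 ± 0.562584 → (-2.2954, -1.1702).
With 99% confidence, each one-unit increase in outdoor temperature is associated with a change of between -2.2954 and -1.1702 kWh/day in electricity consumption, holding the other predictors fixed.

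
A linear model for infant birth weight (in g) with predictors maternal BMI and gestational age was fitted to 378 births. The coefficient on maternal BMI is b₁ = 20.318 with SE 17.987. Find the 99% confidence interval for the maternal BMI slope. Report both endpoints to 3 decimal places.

df = n − k − 1 = 378 − 2 − 1 = 375.
t* = t_{0.005, 375} = 2.589003.
Margin = t* × SE = 2.589003 × 17.987 = 46.56840.
CI: 20.318 ± 46.56840 → (-26.250, 66.886).
With 99% confidence, each one-unit increase in maternal BMI is associated with a change of between -26.250 and 66.886 g in infant birth weight, holding the other predictors fixed.

(-26.250, 66.886)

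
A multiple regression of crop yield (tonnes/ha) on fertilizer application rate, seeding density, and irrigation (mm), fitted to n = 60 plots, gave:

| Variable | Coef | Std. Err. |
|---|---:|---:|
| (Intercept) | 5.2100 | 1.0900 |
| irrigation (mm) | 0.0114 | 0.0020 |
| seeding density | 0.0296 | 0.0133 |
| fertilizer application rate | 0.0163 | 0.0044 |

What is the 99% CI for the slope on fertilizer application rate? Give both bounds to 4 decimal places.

Read off: b = 0.0163, SE = 0.0044 for fertilizer application rate.
df = n − k − 1 = 60 − 3 − 1 = 56.
t* = t_{0.005, 56} = 2.666512.
Margin = t* × SE = 2.666512 × 0.0044 = 0.011733.
CI: 0.0163 ± 0.011733 → (0.0046, 0.0280).

(0.0046, 0.0280)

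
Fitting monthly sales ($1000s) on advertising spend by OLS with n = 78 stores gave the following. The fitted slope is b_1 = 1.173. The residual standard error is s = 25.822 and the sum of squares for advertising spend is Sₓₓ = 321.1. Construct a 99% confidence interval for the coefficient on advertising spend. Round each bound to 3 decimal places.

(-2.634, 4.980)

SE(b_1) = s/√Sₓₓ = 25.822/√321.1 = 1.44102.
df = n − 2 = 76.
t* = t_{0.005, 76} = 2.642078.
Margin = t* × SE = 2.642078 × 1.44102 = 3.80729.
CI: 1.173 ± 3.80729 → (-2.634, 4.980).
With 99% confidence, each one-unit increase in advertising spend is associated with a change of between -2.634 and 4.980 $1000s in monthly sales.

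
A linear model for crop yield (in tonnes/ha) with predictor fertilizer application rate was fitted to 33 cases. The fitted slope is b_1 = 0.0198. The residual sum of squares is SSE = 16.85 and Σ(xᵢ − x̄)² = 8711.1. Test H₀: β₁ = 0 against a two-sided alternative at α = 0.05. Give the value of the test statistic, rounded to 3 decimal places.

t = 2.507

MSE = SSE/(n − 2) = 16.85/31 = 0.543548.
SE(b_1) = √(MSE/Sₓₓ) = √(0.543548/8711.1) = 0.00789919.
t = 0.0198 / 0.00789919 = 2.507.
df = n − 2 = 31.
Two-sided p ≈ 0.0176, which is < 0.05, so reject H₀.
There is evidence that fertilizer application rate is associated with crop yield.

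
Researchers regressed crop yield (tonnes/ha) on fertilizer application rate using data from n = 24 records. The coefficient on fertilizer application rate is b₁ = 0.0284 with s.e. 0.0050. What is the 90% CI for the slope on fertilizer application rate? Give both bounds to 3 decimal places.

(0.020, 0.037)

df = n − 2 = 24 − 2 = 22.
t* = t_{0.05, 22} = 1.717144.
Margin = t* × SE = 1.717144 × 0.0050 = 0.00859.
CI: 0.0284 ± 0.00859 → (0.020, 0.037).
With 90% confidence, each one-unit increase in fertilizer application rate is associated with a change of between 0.020 and 0.037 tonnes/ha in crop yield.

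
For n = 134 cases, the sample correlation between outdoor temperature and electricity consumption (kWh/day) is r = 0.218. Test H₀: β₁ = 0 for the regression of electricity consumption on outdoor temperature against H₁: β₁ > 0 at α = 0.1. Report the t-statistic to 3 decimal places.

t = 2.566

t = r·√(n − 2)/√(1 − r²) = 0.218·√132/√0.952476 = 2.566.
df = n − 2 = 132.
One-sided p ≈ 0.0057, which is < 0.1, so reject H₀.
There is evidence of a linear association between outdoor temperature and electricity consumption.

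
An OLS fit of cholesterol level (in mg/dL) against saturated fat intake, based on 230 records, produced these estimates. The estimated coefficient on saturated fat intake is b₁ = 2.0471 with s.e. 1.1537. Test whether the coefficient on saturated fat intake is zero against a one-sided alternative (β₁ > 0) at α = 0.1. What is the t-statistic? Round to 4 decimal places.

H₀: β₁ = 0 vs H₁: β₁ > 0.
t = (b₁ − β₁⁰)/SE = 2.0471 / 1.1537 = 1.7744.
df = n − 2 = 230 − 2 = 228.
One-sided p ≈ 0.0387, which is < 0.1, so reject H₀.
There is evidence that the true slope on saturated fat intake is positive.

t = 1.7744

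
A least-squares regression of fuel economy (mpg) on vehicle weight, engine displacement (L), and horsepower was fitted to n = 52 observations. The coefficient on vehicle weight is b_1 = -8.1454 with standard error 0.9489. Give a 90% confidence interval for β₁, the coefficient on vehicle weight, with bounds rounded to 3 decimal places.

(-9.737, -6.554)

df = n − k − 1 = 52 − 3 − 1 = 48.
t* = t_{0.05, 48} = 1.677224.
Margin = t* × SE = 1.677224 × 0.9489 = 1.59152.
CI: -8.1454 ± 1.59152 → (-9.737, -6.554).
With 90% confidence, each one-unit increase in vehicle weight is associated with a change of between -9.737 and -6.554 mpg in fuel economy, holding the other predictors fixed.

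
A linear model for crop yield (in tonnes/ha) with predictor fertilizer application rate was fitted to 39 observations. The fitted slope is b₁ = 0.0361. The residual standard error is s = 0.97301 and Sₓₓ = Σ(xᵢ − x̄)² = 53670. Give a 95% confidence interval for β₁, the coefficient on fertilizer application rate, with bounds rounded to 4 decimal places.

(0.0276, 0.0446)

SE(b₁) = s/√Sₓₓ = 0.97301/√53670 = 0.00420002.
df = n − 2 = 37.
t* = t_{0.025, 37} = 2.026192.
Margin = t* × SE = 2.026192 × 0.00420002 = 0.008510.
CI: 0.0361 ± 0.008510 → (0.0276, 0.0446).
With 95% confidence, each one-unit increase in fertilizer application rate is associated with a change of between 0.0276 and 0.0446 tonnes/ha in crop yield.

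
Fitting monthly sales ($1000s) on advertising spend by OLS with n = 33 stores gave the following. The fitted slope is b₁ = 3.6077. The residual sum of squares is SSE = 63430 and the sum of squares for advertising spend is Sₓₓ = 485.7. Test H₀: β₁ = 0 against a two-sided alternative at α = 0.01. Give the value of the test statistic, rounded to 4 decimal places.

t = 1.7577

MSE = SSE/(n − 2) = 63430/31 = 2046.13.
SE(b₁) = √(MSE/Sₓₓ) = √(2046.13/485.7) = 2.0525.
t = 3.6077 / 2.0525 = 1.7577.
df = n − 2 = 31.
Two-sided p ≈ 0.0887, which is ≥ 0.01, so fail to reject H₀.
The data do not give significant evidence of an association between advertising spend and monthly sales.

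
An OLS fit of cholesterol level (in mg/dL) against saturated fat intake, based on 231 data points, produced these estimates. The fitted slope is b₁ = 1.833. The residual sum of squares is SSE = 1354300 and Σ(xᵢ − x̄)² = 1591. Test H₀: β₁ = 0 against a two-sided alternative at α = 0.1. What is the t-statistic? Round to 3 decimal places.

t = 0.951

MSE = SSE/(n − 2) = 1354300/229 = 5913.97.
SE(b₁) = √(MSE/Sₓₓ) = √(5913.97/1591) = 1.92799.
t = 1.833 / 1.92799 = 0.951.
df = n − 2 = 229.
Two-sided p ≈ 0.3427, which is ≥ 0.1, so fail to reject H₀.
The data do not give significant evidence of an association between saturated fat intake and cholesterol level.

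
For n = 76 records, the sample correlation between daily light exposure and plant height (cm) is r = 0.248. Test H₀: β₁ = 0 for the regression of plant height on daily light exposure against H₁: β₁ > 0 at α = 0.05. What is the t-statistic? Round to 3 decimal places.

t = r·√(n − 2)/√(1 − r²) = 0.248·√74/√0.938496 = 2.202.
df = n − 2 = 74.
One-sided p ≈ 0.0154, which is < 0.05, so reject H₀.
There is evidence of a linear association between daily light exposure and plant height.

t = 2.202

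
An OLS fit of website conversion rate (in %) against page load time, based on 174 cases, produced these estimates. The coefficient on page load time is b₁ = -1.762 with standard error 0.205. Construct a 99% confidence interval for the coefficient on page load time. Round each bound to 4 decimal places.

(-2.2960, -1.2280)

df = n − 2 = 174 − 2 = 172.
t* = t_{0.005, 172} = 2.604715.
Margin = t* × SE = 2.604715 × 0.205 = 0.533967.
CI: -1.762 ± 0.533967 → (-2.2960, -1.2280).
With 99% confidence, each one-unit increase in page load time is associated with a change of between -2.2960 and -1.2280 % in website conversion rate.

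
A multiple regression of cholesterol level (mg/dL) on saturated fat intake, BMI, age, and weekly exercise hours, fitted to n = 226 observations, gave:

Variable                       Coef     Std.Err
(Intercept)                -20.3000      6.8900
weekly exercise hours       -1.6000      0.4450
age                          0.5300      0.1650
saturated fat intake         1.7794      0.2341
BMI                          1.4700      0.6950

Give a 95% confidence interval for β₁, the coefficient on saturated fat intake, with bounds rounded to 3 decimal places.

(1.318, 2.241)

Read off: b = 1.7794, SE = 0.2341 for saturated fat intake.
df = n − k − 1 = 226 − 4 − 1 = 221.
t* = t_{0.025, 221} = 1.970756.
Margin = t* × SE = 1.970756 × 0.2341 = 0.46135.
CI: 1.7794 ± 0.46135 → (1.318, 2.241).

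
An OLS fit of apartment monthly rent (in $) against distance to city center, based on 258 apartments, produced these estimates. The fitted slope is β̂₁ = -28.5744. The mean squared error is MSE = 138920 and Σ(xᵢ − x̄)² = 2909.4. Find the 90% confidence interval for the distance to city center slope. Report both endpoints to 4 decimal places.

SE(β̂₁) = √(MSE/Sₓₓ) = √(138920/2909.4) = 6.91004.
df = n − 2 = 256.
t* = t_{0.05, 256} = 1.650828.
Margin = t* × SE = 1.650828 × 6.91004 = 11.407287.
CI: -28.5744 ± 11.407287 → (-39.9817, -17.1671).
With 90% confidence, each one-unit increase in distance to city center is associated with a change of between -39.9817 and -17.1671 $ in apartment monthly rent.

(-39.9817, -17.1671)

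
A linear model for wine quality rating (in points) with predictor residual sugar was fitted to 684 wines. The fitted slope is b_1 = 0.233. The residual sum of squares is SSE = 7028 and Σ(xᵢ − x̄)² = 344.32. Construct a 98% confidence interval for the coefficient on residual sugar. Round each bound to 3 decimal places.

MSE = SSE/(n − 2) = 7028/682 = 10.305.
SE(b_1) = √(MSE/Sₓₓ) = √(10.305/344.32) = 0.172999.
df = n − 2 = 682.
t* = t_{0.01, 682} = 2.331828.
Margin = t* × SE = 2.331828 × 0.172999 = 0.40340.
CI: 0.233 ± 0.40340 → (-0.170, 0.636).
With 98% confidence, each one-unit increase in residual sugar is associated with a change of between -0.170 and 0.636 points in wine quality rating.

(-0.170, 0.636)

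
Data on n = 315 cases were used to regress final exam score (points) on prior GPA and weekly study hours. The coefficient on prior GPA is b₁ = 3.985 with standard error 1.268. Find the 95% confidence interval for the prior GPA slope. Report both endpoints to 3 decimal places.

df = n − k − 1 = 315 − 2 − 1 = 312.
t* = t_{0.025, 312} = 1.967596.
Margin = t* × SE = 1.967596 × 1.268 = 2.49491.
CI: 3.985 ± 2.49491 → (1.490, 6.480).
With 95% confidence, each one-unit increase in prior GPA is associated with a change of between 1.490 and 6.480 points in final exam score, holding the other predictors fixed.

(1.490, 6.480)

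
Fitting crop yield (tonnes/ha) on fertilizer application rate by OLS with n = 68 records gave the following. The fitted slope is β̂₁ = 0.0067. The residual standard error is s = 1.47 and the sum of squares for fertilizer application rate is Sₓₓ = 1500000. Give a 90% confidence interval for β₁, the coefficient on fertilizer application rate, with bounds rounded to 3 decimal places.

SE(β̂₁) = s/√Sₓₓ = 1.47/√1500000 = 0.00120025.
df = n − 2 = 66.
t* = t_{0.05, 66} = 1.668271.
Margin = t* × SE = 1.668271 × 0.00120025 = 0.00200.
CI: 0.0067 ± 0.00200 → (0.005, 0.009).
With 90% confidence, each one-unit increase in fertilizer application rate is associated with a change of between 0.005 and 0.009 tonnes/ha in crop yield.

(0.005, 0.009)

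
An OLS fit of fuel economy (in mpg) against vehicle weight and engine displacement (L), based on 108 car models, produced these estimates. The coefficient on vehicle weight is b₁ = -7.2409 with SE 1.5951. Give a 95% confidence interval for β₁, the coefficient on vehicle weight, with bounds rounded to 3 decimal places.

df = n − k − 1 = 108 − 2 − 1 = 105.
t* = t_{0.025, 105} = 1.982815.
Margin = t* × SE = 1.982815 × 1.5951 = 3.16279.
CI: -7.2409 ± 3.16279 → (-10.404, -4.078).
With 95% confidence, each one-unit increase in vehicle weight is associated with a change of between -10.404 and -4.078 mpg in fuel economy, holding the other predictors fixed.

(-10.404, -4.078)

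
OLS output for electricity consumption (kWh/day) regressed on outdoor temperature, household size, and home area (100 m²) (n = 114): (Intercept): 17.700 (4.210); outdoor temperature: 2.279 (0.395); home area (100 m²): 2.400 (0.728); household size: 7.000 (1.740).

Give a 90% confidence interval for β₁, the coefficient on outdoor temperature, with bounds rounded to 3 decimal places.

Read off: b = 2.279, SE = 0.395 for outdoor temperature.
df = n − k − 1 = 114 − 3 − 1 = 110.
t* = t_{0.05, 110} = 1.658824.
Margin = t* × SE = 1.658824 × 0.395 = 0.65524.
CI: 2.279 ± 0.65524 → (1.624, 2.934).

(1.624, 2.934)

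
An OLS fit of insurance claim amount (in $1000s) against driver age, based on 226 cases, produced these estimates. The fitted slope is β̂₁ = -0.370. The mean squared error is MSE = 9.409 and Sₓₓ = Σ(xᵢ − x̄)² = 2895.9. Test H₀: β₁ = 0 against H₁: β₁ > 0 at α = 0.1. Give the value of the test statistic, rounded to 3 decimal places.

SE(β̂₁) = √(MSE/Sₓₓ) = √(9.409/2895.9) = 0.0570007.
t = -0.370 / 0.0570007 = -6.491.
df = n − 2 = 224.
One-sided p ≈ 1.0000, which is ≥ 0.1, so fail to reject H₀.
The data do not give significant evidence that the true slope on driver age is positive.

t = -6.491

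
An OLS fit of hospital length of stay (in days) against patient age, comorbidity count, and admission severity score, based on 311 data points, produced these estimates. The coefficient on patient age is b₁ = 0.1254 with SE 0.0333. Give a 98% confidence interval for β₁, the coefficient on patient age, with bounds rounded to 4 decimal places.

(0.0475, 0.2033)

df = n − k − 1 = 311 − 3 − 1 = 307.
t* = t_{0.01, 307} = 2.338556.
Margin = t* × SE = 2.338556 × 0.0333 = 0.077874.
CI: 0.1254 ± 0.077874 → (0.0475, 0.2033).
With 98% confidence, each one-unit increase in patient age is associated with a change of between 0.0475 and 0.2033 days in hospital length of stay, holding the other predictors fixed.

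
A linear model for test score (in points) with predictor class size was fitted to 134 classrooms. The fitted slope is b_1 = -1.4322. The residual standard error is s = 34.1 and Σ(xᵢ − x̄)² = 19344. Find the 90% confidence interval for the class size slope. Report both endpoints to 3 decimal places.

(-1.838, -1.026)

SE(b_1) = s/√Sₓₓ = 34.1/√19344 = 0.245178.
df = n − 2 = 132.
t* = t_{0.05, 132} = 1.656479.
Margin = t* × SE = 1.656479 × 0.245178 = 0.40613.
CI: -1.4322 ± 0.40613 → (-1.838, -1.026).
With 90% confidence, each one-unit increase in class size is associated with a change of between -1.838 and -1.026 points in test score.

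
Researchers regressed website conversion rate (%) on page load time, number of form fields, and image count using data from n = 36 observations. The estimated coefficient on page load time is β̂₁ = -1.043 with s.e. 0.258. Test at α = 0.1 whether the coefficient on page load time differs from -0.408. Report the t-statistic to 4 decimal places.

H₀: β₁ = -0.408 vs H₁: β₁ ≠ -0.408.
t = (β̂₁ − β₁⁰)/SE = (-1.043 − (-0.408)) / 0.258 = -2.4612.
df = n − k − 1 = 36 − 3 − 1 = 32.
Two-sided p ≈ 0.0194, which is < 0.1, so reject H₀.
There is evidence that the true slope on page load time differs from -0.408 % per unit, holding the other predictors fixed.

t = -2.4612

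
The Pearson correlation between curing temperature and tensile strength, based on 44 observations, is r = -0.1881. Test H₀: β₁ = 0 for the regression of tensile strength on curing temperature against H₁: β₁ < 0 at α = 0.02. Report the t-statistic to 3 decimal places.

t = -1.241

t = r·√(n − 2)/√(1 − r²) = -0.1881·√42/√0.964618 = -1.241.
df = n − 2 = 42.
One-sided p ≈ 0.1107, which is ≥ 0.02, so fail to reject H₀.
The data do not give significant evidence of a linear association between curing temperature and tensile strength.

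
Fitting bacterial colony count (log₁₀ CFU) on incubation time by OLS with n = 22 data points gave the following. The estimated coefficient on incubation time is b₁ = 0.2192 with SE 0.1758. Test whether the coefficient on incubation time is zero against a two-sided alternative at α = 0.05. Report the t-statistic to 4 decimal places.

t = 1.2469

H₀: β₁ = 0 vs H₁: β₁ ≠ 0.
t = (b₁ − β₁⁰)/SE = 0.2192 / 0.1758 = 1.2469.
df = n − 2 = 22 − 2 = 20.
Two-sided p ≈ 0.2269, which is ≥ 0.05, so fail to reject H₀.
The data do not give significant evidence of an association between incubation time and bacterial colony count.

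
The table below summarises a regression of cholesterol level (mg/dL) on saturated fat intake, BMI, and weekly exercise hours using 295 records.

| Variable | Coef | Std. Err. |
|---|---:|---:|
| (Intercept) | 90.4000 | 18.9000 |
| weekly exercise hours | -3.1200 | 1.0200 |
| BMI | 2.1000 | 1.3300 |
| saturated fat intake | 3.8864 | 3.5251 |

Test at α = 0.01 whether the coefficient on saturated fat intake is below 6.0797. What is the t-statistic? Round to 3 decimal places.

Read off: b = 3.8864, SE = 3.5251 for saturated fat intake.
H₀: β₁ = 6.0797 vs H₁: β₁ < 6.0797.
t = (3.8864 − 6.0797) / 3.5251 = -0.622.
df = n − k − 1 = 295 − 3 − 1 = 291.
One-sided p ≈ 0.2672, which is ≥ 0.01, so fail to reject H₀.
The data do not give significant evidence that the true slope on saturated fat intake is below 6.0797 mg/dL per unit, holding the other predictors fixed.

t = -0.622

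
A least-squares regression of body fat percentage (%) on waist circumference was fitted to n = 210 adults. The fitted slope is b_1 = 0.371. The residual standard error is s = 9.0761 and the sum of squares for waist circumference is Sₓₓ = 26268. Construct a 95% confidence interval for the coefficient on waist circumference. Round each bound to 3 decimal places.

(0.261, 0.481)

SE(b_1) = s/√Sₓₓ = 9.0761/√26268 = 0.0559997.
df = n − 2 = 208.
t* = t_{0.025, 208} = 1.971435.
Margin = t* × SE = 1.971435 × 0.0559997 = 0.11040.
CI: 0.371 ± 0.11040 → (0.261, 0.481).
With 95% confidence, each one-unit increase in waist circumference is associated with a change of between 0.261 and 0.481 % in body fat percentage.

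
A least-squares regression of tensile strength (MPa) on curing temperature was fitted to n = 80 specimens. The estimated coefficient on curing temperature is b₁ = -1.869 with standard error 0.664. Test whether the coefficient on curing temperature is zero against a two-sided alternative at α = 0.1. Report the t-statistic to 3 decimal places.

t = -2.815

H₀: β₁ = 0 vs H₁: β₁ ≠ 0.
t = (b₁ − β₁⁰)/SE = -1.869 / 0.664 = -2.815.
df = n − 2 = 80 − 2 = 78.
Two-sided p ≈ 0.0062, which is < 0.1, so reject H₀.
There is evidence that curing temperature is associated with tensile strength.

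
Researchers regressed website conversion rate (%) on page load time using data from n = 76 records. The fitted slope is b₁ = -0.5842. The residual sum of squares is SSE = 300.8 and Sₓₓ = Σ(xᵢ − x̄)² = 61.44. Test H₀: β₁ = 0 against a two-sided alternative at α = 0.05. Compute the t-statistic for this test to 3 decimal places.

MSE = SSE/(n − 2) = 300.8/74 = 4.06486.
SE(b₁) = √(MSE/Sₓₓ) = √(4.06486/61.44) = 0.257216.
t = -0.5842 / 0.257216 = -2.271.
df = n − 2 = 74.
Two-sided p ≈ 0.0260, which is < 0.05, so reject H₀.
There is evidence that page load time is associated with website conversion rate.

t = -2.271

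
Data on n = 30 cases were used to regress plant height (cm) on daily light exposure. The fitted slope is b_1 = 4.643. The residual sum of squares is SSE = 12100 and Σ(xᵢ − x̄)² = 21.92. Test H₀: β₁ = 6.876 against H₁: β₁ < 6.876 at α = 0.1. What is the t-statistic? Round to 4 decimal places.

t = -0.5029

MSE = SSE/(n − 2) = 12100/28 = 432.143.
SE(b_1) = √(MSE/Sₓₓ) = √(432.143/21.92) = 4.44011.
t = (4.643 − 6.876) / 4.44011 = -0.5029.
df = n − 2 = 28.
One-sided p ≈ 0.3095, which is ≥ 0.1, so fail to reject H₀.
The data do not give significant evidence that the true slope on daily light exposure is below 6.876 cm per unit.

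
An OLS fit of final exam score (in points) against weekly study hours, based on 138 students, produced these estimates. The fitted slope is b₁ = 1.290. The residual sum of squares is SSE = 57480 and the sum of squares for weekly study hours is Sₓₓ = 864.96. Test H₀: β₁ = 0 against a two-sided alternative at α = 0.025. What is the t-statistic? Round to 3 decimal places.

MSE = SSE/(n − 2) = 57480/136 = 422.647.
SE(b₁) = √(MSE/Sₓₓ) = √(422.647/864.96) = 0.699022.
t = 1.290 / 0.699022 = 1.845.
df = n − 2 = 136.
Two-sided p ≈ 0.0671, which is ≥ 0.025, so fail to reject H₀.
The data do not give significant evidence of an association between weekly study hours and final exam score.

t = 1.845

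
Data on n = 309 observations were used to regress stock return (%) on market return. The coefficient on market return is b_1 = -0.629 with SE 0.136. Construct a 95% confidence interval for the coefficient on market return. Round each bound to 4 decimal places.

(-0.8966, -0.3614)

df = n − 2 = 309 − 2 = 307.
t* = t_{0.025, 307} = 1.967721.
Margin = t* × SE = 1.967721 × 0.136 = 0.267610.
CI: -0.629 ± 0.267610 → (-0.8966, -0.3614).
With 95% confidence, each one-unit increase in market return is associated with a change of between -0.8966 and -0.3614 % in stock return.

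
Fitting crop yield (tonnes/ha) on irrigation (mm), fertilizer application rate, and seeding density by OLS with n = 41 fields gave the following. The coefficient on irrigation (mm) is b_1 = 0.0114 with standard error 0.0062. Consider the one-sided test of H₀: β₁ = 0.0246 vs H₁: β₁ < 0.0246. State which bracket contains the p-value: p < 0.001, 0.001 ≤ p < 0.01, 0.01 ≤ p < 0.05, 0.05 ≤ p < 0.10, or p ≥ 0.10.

0.01 ≤ p < 0.05

t = (0.0114 − 0.0246) / 0.0062 = -2.129.
df = n − k − 1 = 41 − 3 − 1 = 37.
One-sided p = P(T_{37} < t) ≈ 0.0200.
So 0.01 ≤ p < 0.05.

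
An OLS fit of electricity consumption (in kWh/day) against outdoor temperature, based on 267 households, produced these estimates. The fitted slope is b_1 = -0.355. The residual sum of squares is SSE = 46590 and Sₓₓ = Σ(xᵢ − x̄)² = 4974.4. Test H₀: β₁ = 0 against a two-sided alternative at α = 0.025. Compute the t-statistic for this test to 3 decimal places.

t = -1.888

MSE = SSE/(n − 2) = 46590/265 = 175.811.
SE(b_1) = √(MSE/Sₓₓ) = √(175.811/4974.4) = 0.187998.
t = -0.355 / 0.187998 = -1.888.
df = n − 2 = 265.
Two-sided p ≈ 0.0601, which is ≥ 0.025, so fail to reject H₀.
The data do not give significant evidence of an association between outdoor temperature and electricity consumption.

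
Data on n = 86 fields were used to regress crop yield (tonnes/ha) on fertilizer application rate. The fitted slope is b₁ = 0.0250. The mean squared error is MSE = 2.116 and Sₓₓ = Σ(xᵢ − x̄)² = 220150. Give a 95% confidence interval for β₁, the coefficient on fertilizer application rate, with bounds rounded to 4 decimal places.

SE(b₁) = √(MSE/Sₓₓ) = √(2.116/220150) = 0.00310026.
df = n − 2 = 84.
t* = t_{0.025, 84} = 1.98861.
Margin = t* × SE = 1.98861 × 0.00310026 = 0.006165.
CI: 0.0250 ± 0.006165 → (0.0188, 0.0312).
With 95% confidence, each one-unit increase in fertilizer application rate is associated with a change of between 0.0188 and 0.0312 tonnes/ha in crop yield.

(0.0188, 0.0312)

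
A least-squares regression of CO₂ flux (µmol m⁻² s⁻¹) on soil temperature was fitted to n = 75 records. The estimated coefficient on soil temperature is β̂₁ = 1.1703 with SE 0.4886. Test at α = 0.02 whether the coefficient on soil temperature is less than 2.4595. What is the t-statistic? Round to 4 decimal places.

t = -2.6386

H₀: β₁ = 2.4595 vs H₁: β₁ < 2.4595.
t = (β̂₁ − β₁⁰)/SE = (1.1703 − 2.4595) / 0.4886 = -2.6386.
df = n − 2 = 75 − 2 = 73.
One-sided p ≈ 0.0051, which is < 0.02, so reject H₀.
There is evidence that the true slope on soil temperature is below 2.4595 µmol m⁻² s⁻¹ per unit.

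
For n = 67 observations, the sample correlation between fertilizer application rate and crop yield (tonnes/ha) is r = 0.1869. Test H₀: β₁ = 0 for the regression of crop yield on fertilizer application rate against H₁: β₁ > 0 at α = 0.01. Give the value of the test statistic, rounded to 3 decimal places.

t = 1.534

t = r·√(n − 2)/√(1 − r²) = 0.1869·√65/√0.965068 = 1.534.
df = n − 2 = 65.
One-sided p ≈ 0.0650, which is ≥ 0.01, so fail to reject H₀.
The data do not give significant evidence of a linear association between fertilizer application rate and crop yield.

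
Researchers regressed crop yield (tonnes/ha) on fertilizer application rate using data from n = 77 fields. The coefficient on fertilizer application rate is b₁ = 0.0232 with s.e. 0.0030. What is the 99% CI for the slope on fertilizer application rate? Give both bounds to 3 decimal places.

df = n − 2 = 77 − 2 = 75.
t* = t_{0.005, 75} = 2.642983.
Margin = t* × SE = 2.642983 × 0.0030 = 0.00793.
CI: 0.0232 ± 0.00793 → (0.015, 0.031).
With 99% confidence, each one-unit increase in fertilizer application rate is associated with a change of between 0.015 and 0.031 tonnes/ha in crop yield.

(0.015, 0.031)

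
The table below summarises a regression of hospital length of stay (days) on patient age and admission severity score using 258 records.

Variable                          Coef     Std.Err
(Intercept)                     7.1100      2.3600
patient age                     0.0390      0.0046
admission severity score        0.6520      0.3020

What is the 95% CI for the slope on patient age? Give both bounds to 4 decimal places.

Read off: b = 0.0390, SE = 0.0046 for patient age.
df = n − k − 1 = 258 − 2 − 1 = 255.
t* = t_{0.025, 255} = 1.969311.
Margin = t* × SE = 1.969311 × 0.0046 = 0.009059.
CI: 0.0390 ± 0.009059 → (0.0299, 0.0481).

(0.0299, 0.0481)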